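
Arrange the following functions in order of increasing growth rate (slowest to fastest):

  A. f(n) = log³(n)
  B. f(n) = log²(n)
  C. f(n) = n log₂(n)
B < A < C

Comparing growth rates:
B = log²(n) is O(log² n)
A = log³(n) is O(log³ n)
C = n log₂(n) is O(n log n)

Therefore, the order from slowest to fastest is: B < A < C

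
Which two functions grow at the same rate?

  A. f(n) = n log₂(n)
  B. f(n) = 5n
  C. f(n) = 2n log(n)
A and C

Examining each function:
  A. n log₂(n) is O(n log n)
  B. 5n is O(n)
  C. 2n log(n) is O(n log n)

Functions A and C both have the same complexity class.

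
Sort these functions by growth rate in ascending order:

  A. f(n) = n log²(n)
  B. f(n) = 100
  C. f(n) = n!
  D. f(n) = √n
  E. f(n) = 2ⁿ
B < D < A < E < C

Comparing growth rates:
B = 100 is O(1)
D = √n is O(√n)
A = n log²(n) is O(n log² n)
E = 2ⁿ is O(2ⁿ)
C = n! is O(n!)

Therefore, the order from slowest to fastest is: B < D < A < E < C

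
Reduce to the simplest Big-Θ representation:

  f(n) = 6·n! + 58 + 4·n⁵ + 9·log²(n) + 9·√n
Θ(n!)

Order the terms by growth rate: 58 ≺ 9·log²(n) ≺ 9·√n ≺ 4·n⁵ ≺ 6·n!.
The fastest-growing term 6·n! dominates as n → ∞; dropping its constant factor gives Θ(n!).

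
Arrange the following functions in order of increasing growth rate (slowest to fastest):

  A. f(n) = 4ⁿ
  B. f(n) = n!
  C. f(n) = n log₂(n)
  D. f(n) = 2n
D < C < A < B

Comparing growth rates:
D = 2n is O(n)
C = n log₂(n) is O(n log n)
A = 4ⁿ is O(4ⁿ)
B = n! is O(n!)

Therefore, the order from slowest to fastest is: D < C < A < B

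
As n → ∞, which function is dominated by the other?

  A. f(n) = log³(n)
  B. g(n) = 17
B

f(n) = log³(n) is O(log³ n), while g(n) = 17 is O(1).
Since O(1) grows slower than O(log³ n), g(n) is dominated.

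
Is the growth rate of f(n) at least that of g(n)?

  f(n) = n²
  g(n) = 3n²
True

f(n) = n² and g(n) = 3n² are both O(n²).
Big-Ω permits equal growth rates (f ≥ c·g for some c > 0), so f(n) = Ω(g(n)) is true.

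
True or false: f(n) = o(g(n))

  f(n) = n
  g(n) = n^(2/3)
False

f(n) = n is O(n), and g(n) = n^(2/3) is O(n^(2/3)).
Since O(n) grows faster than or equal to O(n^(2/3)), f(n) = o(g(n)) is false.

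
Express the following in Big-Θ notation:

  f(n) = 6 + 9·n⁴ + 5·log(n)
Θ(n⁴)

Order the terms by growth rate: 6 ≺ 5·log(n) ≺ 9·n⁴.
The fastest-growing term 9·n⁴ dominates as n → ∞; dropping its constant factor gives Θ(n⁴).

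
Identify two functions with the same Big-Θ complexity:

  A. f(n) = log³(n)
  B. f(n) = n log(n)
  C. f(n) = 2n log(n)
B and C

Examining each function:
  A. log³(n) is O(log³ n)
  B. n log(n) is O(n log n)
  C. 2n log(n) is O(n log n)

Functions B and C both have the same complexity class.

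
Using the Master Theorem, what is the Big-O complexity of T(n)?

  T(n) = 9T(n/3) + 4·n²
Θ(n² log n)

Master Theorem: a = 9, b = 3, f(n) = 4·n².
Compute the critical exponent d = log₃(9) = 2.
Compare f(n) = Θ(n²) against n^d:
  k = 2 = d, so f(n) = Θ(n^d) — Case 2.
  Work is balanced across levels: T(n) = Θ(n^d log n) = Θ(n² log n).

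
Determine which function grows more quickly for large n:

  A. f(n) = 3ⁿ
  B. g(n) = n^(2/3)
A

f(n) = 3ⁿ is O(3ⁿ), while g(n) = n^(2/3) is O(n^(2/3)).
Since O(3ⁿ) grows faster than O(n^(2/3)), f(n) dominates.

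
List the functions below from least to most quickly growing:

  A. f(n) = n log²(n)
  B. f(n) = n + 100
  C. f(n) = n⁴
B < A < C

Comparing growth rates:
B = n + 100 is O(n)
A = n log²(n) is O(n log² n)
C = n⁴ is O(n⁴)

Therefore, the order from slowest to fastest is: B < A < C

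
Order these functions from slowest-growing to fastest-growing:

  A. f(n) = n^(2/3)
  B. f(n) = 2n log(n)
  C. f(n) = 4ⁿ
A < B < C

Comparing growth rates:
A = n^(2/3) is O(n^(2/3))
B = 2n log(n) is O(n log n)
C = 4ⁿ is O(4ⁿ)

Therefore, the order from slowest to fastest is: A < B < C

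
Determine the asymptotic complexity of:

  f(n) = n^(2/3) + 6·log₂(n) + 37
O(n^(2/3))

The dominant term in n^(2/3) + 6·log₂(n) + 37 is n^(2/3), which is Θ(n^(2/3)).
Lower-order terms (6·log₂(n), 37) are asymptotically negligible.
Constants are absorbed, so the tightest bound is O(n^(2/3)).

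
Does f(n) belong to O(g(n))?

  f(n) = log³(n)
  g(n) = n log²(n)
True

f(n) = log³(n) is O(log³ n), and g(n) = n log²(n) is O(n log² n).
Since O(log³ n) ⊆ O(n log² n) (f grows no faster than g), f(n) = O(g(n)) is true.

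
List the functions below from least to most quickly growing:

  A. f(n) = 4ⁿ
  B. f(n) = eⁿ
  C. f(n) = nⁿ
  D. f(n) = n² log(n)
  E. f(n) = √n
E < D < B < A < C

Comparing growth rates:
E = √n is O(√n)
D = n² log(n) is O(n² log n)
B = eⁿ is O(eⁿ)
A = 4ⁿ is O(4ⁿ)
C = nⁿ is O(nⁿ)

Therefore, the order from slowest to fastest is: E < D < B < A < C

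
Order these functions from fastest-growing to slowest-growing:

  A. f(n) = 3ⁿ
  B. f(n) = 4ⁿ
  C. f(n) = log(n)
B > A > C

Comparing growth rates:
B = 4ⁿ is O(4ⁿ)
A = 3ⁿ is O(3ⁿ)
C = log(n) is O(log n)

Therefore, the order from fastest to slowest is: B > A > C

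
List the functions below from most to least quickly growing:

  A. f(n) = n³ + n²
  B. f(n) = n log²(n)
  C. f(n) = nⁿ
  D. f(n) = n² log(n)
C > A > D > B

Comparing growth rates:
C = nⁿ is O(nⁿ)
A = n³ + n² is O(n³)
D = n² log(n) is O(n² log n)
B = n log²(n) is O(n log² n)

Therefore, the order from fastest to slowest is: C > A > D > B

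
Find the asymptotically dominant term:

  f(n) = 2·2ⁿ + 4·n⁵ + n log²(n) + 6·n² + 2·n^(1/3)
2·2ⁿ

Looking at each term:
  - 2·2ⁿ is O(2ⁿ)
  - 4·n⁵ is O(n⁵)
  - n log²(n) is O(n log² n)
  - 6·n² is O(n²)
  - 2·n^(1/3) is O(n^(1/3))

The term 2·2ⁿ (O(2ⁿ)) grows fastest and dominates all others.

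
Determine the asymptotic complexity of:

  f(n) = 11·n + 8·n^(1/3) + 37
O(n)

The dominant term in 11·n + 8·n^(1/3) + 37 is 11·n, which is Θ(n).
Lower-order terms (8·n^(1/3), 37) are asymptotically negligible.
Constants are absorbed, so the tightest bound is O(n).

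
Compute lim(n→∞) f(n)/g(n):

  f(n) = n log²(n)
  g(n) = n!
0

Since n log²(n) (O(n log² n)) grows slower than n! (O(n!)),
the ratio f(n)/g(n) → 0 as n → ∞.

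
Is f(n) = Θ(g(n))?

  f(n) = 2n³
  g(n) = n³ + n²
True

f(n) = 2n³ and g(n) = n³ + n² are both O(n³).
Since they have the same asymptotic growth rate, f(n) = Θ(g(n)) is true.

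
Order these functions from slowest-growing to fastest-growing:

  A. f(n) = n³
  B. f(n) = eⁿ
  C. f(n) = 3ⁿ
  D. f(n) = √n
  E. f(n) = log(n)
E < D < A < B < C

Comparing growth rates:
E = log(n) is O(log n)
D = √n is O(√n)
A = n³ is O(n³)
B = eⁿ is O(eⁿ)
C = 3ⁿ is O(3ⁿ)

Therefore, the order from slowest to fastest is: E < D < A < B < C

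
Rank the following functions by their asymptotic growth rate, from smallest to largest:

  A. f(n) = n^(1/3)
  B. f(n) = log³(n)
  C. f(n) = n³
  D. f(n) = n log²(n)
B < A < D < C

Comparing growth rates:
B = log³(n) is O(log³ n)
A = n^(1/3) is O(n^(1/3))
D = n log²(n) is O(n log² n)
C = n³ is O(n³)

Therefore, the order from slowest to fastest is: B < A < D < C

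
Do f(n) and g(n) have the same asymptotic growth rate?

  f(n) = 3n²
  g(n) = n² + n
True

f(n) = 3n² and g(n) = n² + n are both O(n²).
Since they have the same asymptotic growth rate, f(n) = Θ(g(n)) is true.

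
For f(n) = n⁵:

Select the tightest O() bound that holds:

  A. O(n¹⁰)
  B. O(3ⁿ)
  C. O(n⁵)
C

f(n) = n⁵ is O(n⁵).
All listed options are valid Big-O bounds (upper bounds),
but O(n⁵) is the tightest (smallest valid bound).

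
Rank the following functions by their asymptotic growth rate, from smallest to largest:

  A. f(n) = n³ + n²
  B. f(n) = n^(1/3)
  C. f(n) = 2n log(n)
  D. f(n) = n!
B < C < A < D

Comparing growth rates:
B = n^(1/3) is O(n^(1/3))
C = 2n log(n) is O(n log n)
A = n³ + n² is O(n³)
D = n! is O(n!)

Therefore, the order from slowest to fastest is: B < C < A < D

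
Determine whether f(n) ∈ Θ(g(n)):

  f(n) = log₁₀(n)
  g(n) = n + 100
False

f(n) = log₁₀(n) is O(log n), and g(n) = n + 100 is O(n).
Since they have different growth rates, f(n) = Θ(g(n)) is false.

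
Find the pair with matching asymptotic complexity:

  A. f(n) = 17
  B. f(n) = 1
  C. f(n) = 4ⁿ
A and B

Examining each function:
  A. 17 is O(1)
  B. 1 is O(1)
  C. 4ⁿ is O(4ⁿ)

Functions A and B both have the same complexity class.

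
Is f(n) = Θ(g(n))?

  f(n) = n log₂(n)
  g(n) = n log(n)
True

f(n) = n log₂(n) and g(n) = n log(n) are both O(n log n).
Since they have the same asymptotic growth rate, f(n) = Θ(g(n)) is true.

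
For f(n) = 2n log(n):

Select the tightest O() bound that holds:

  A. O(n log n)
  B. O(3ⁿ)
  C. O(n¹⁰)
A

f(n) = 2n log(n) is O(n log n).
All listed options are valid Big-O bounds (upper bounds),
but O(n log n) is the tightest (smallest valid bound).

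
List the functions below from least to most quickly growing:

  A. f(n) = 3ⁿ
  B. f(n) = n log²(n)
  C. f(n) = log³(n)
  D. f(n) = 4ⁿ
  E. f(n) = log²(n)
E < C < B < A < D

Comparing growth rates:
E = log²(n) is O(log² n)
C = log³(n) is O(log³ n)
B = n log²(n) is O(n log² n)
A = 3ⁿ is O(3ⁿ)
D = 4ⁿ is O(4ⁿ)

Therefore, the order from slowest to fastest is: E < C < B < A < D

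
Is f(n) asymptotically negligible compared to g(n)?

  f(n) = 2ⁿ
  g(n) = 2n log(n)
False

f(n) = 2ⁿ is O(2ⁿ), and g(n) = 2n log(n) is O(n log n).
Since O(2ⁿ) grows faster than or equal to O(n log n), f(n) = o(g(n)) is false.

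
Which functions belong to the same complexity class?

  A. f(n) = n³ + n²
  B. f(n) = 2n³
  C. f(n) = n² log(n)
A and B

Examining each function:
  A. n³ + n² is O(n³)
  B. 2n³ is O(n³)
  C. n² log(n) is O(n² log n)

Functions A and B both have the same complexity class.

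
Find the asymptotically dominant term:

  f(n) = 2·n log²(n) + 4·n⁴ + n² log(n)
4·n⁴

Looking at each term:
  - 2·n log²(n) is O(n log² n)
  - 4·n⁴ is O(n⁴)
  - n² log(n) is O(n² log n)

The term 4·n⁴ (O(n⁴)) grows fastest and dominates all others.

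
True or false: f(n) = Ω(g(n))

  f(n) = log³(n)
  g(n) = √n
False

f(n) = log³(n) is O(log³ n), and g(n) = √n is O(√n).
Since O(log³ n) grows slower than O(√n), f(n) = Ω(g(n)) is false.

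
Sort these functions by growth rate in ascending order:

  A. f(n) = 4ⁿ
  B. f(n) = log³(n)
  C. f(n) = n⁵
B < C < A

Comparing growth rates:
B = log³(n) is O(log³ n)
C = n⁵ is O(n⁵)
A = 4ⁿ is O(4ⁿ)

Therefore, the order from slowest to fastest is: B < C < A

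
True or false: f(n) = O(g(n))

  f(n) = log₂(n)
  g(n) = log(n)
True

f(n) = log₂(n) and g(n) = log(n) are both O(log n).
Big-O permits equal growth rates (f ≤ c·g for some c), so f(n) = O(g(n)) is true.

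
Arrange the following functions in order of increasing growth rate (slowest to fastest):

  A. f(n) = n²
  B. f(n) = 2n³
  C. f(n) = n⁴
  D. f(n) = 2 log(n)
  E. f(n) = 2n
D < E < A < B < C

Comparing growth rates:
D = 2 log(n) is O(log n)
E = 2n is O(n)
A = n² is O(n²)
B = 2n³ is O(n³)
C = n⁴ is O(n⁴)

Therefore, the order from slowest to fastest is: D < E < A < B < C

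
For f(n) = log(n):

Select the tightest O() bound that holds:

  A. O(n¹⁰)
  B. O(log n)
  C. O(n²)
B

f(n) = log(n) is O(log n).
All listed options are valid Big-O bounds (upper bounds),
but O(log n) is the tightest (smallest valid bound).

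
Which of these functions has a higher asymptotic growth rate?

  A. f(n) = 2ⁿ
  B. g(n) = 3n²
A

f(n) = 2ⁿ is O(2ⁿ), while g(n) = 3n² is O(n²).
Since O(2ⁿ) grows faster than O(n²), f(n) dominates.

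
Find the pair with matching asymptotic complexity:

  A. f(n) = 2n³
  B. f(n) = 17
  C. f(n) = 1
B and C

Examining each function:
  A. 2n³ is O(n³)
  B. 17 is O(1)
  C. 1 is O(1)

Functions B and C both have the same complexity class.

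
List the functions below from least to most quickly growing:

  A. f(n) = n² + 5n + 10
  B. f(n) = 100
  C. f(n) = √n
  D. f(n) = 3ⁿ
B < C < A < D

Comparing growth rates:
B = 100 is O(1)
C = √n is O(√n)
A = n² + 5n + 10 is O(n²)
D = 3ⁿ is O(3ⁿ)

Therefore, the order from slowest to fastest is: B < C < A < D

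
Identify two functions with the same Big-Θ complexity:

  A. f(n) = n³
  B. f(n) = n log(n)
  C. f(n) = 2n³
A and C

Examining each function:
  A. n³ is O(n³)
  B. n log(n) is O(n log n)
  C. 2n³ is O(n³)

Functions A and C both have the same complexity class.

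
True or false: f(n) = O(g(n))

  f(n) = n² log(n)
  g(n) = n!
True

f(n) = n² log(n) is O(n² log n), and g(n) = n! is O(n!).
Since O(n² log n) ⊆ O(n!) (f grows no faster than g), f(n) = O(g(n)) is true.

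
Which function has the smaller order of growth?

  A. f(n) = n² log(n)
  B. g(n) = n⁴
A

f(n) = n² log(n) is O(n² log n), while g(n) = n⁴ is O(n⁴).
Since O(n² log n) grows slower than O(n⁴), f(n) is dominated.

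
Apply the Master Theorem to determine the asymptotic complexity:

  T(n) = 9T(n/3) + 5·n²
Θ(n² log n)

Master Theorem: a = 9, b = 3, f(n) = 5·n².
Compute the critical exponent d = log₃(9) = 2.
Compare f(n) = Θ(n²) against n^d:
  k = 2 = d, so f(n) = Θ(n^d) — Case 2.
  Work is balanced across levels: T(n) = Θ(n^d log n) = Θ(n² log n).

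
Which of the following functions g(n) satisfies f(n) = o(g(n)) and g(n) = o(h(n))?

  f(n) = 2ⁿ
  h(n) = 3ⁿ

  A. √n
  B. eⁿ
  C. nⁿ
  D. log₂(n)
B

We need g(n) with 2ⁿ = o(g(n)) and g(n) = o(3ⁿ), i.e. O(2ⁿ) ≺ g ≺ O(3ⁿ).
Check each option:
  A. √n — O(√n) does not grow strictly faster than f(n)
  B. eⁿ — O(eⁿ) is strictly between O(2ⁿ) and O(3ⁿ) ✓
  C. nⁿ — O(nⁿ) does not grow strictly slower than h(n)
  D. log₂(n) — O(log n) does not grow strictly faster than f(n)

Only option B (eⁿ) lies strictly between.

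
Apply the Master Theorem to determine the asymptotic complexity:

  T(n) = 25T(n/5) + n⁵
Θ(n⁵)

Master Theorem: a = 25, b = 5, f(n) = n⁵.
Compute the critical exponent d = log₅(25) = 2.
Compare f(n) = Θ(n⁵) against n^d:
  k = 5 > d = 2, so f(n) = Ω(n^(d+ε)) — Case 3.
  Regularity: a·(n/b)^5/n^5 = a/b^5 = 25/3125 < 1 ✓.
  The top-level work dominates: T(n) = Θ(f(n)) = Θ(n⁵).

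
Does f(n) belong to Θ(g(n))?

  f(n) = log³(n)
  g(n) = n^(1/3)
False

f(n) = log³(n) is O(log³ n), and g(n) = n^(1/3) is O(n^(1/3)).
Since they have different growth rates, f(n) = Θ(g(n)) is false.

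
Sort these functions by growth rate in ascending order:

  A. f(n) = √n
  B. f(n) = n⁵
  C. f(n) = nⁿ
A < B < C

Comparing growth rates:
A = √n is O(√n)
B = n⁵ is O(n⁵)
C = nⁿ is O(nⁿ)

Therefore, the order from slowest to fastest is: A < B < C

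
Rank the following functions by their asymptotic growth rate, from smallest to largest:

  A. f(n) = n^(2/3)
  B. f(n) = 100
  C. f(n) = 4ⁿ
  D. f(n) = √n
B < D < A < C

Comparing growth rates:
B = 100 is O(1)
D = √n is O(√n)
A = n^(2/3) is O(n^(2/3))
C = 4ⁿ is O(4ⁿ)

Therefore, the order from slowest to fastest is: B < D < A < C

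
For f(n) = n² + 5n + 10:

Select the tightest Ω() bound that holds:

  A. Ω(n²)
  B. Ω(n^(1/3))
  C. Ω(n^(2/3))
A

f(n) = n² + 5n + 10 is Ω(n²).
All listed options are valid Big-Ω bounds (lower bounds),
but Ω(n²) is the tightest (largest valid bound).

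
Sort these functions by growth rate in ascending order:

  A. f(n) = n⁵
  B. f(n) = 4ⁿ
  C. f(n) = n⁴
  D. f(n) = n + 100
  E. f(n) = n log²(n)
D < E < C < A < B

Comparing growth rates:
D = n + 100 is O(n)
E = n log²(n) is O(n log² n)
C = n⁴ is O(n⁴)
A = n⁵ is O(n⁵)
B = 4ⁿ is O(4ⁿ)

Therefore, the order from slowest to fastest is: D < E < C < A < B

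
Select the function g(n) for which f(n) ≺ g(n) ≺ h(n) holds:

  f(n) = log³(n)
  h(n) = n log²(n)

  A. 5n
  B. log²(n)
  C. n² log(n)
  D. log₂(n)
A

We need g(n) with log³(n) = o(g(n)) and g(n) = o(n log²(n)), i.e. O(log³ n) ≺ g ≺ O(n log² n).
Check each option:
  A. 5n — O(n) is strictly between O(log³ n) and O(n log² n) ✓
  B. log²(n) — O(log² n) does not grow strictly faster than f(n)
  C. n² log(n) — O(n² log n) does not grow strictly slower than h(n)
  D. log₂(n) — O(log n) does not grow strictly faster than f(n)

Only option A (5n) lies strictly between.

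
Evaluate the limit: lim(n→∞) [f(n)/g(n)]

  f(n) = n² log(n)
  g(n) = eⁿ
0

Since n² log(n) (O(n² log n)) grows slower than eⁿ (O(eⁿ)),
the ratio f(n)/g(n) → 0 as n → ∞.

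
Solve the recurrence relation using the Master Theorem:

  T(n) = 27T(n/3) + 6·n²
Θ(n³)

Master Theorem: a = 27, b = 3, f(n) = 6·n².
Compute the critical exponent d = log₃(27) = 3.
Compare f(n) = Θ(n²) against n^d:
  k = 2 < d = 3, so f(n) = O(n^(d-ε)) — Case 1.
  The recursion cost dominates: T(n) = Θ(n^d) = Θ(n³).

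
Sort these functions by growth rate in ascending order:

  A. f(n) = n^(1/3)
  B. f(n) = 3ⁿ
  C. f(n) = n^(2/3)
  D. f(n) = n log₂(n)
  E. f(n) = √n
A < E < C < D < B

Comparing growth rates:
A = n^(1/3) is O(n^(1/3))
E = √n is O(√n)
C = n^(2/3) is O(n^(2/3))
D = n log₂(n) is O(n log n)
B = 3ⁿ is O(3ⁿ)

Therefore, the order from slowest to fastest is: A < E < C < D < B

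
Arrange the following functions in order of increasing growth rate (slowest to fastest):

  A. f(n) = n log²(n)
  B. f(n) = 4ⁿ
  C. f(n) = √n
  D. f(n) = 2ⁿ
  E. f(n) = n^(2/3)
C < E < A < D < B

Comparing growth rates:
C = √n is O(√n)
E = n^(2/3) is O(n^(2/3))
A = n log²(n) is O(n log² n)
D = 2ⁿ is O(2ⁿ)
B = 4ⁿ is O(4ⁿ)

Therefore, the order from slowest to fastest is: C < E < A < D < B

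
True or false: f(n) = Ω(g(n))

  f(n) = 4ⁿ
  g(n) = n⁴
True

f(n) = 4ⁿ is O(4ⁿ), and g(n) = n⁴ is O(n⁴).
Since O(4ⁿ) grows at least as fast as O(n⁴), f(n) = Ω(g(n)) is true.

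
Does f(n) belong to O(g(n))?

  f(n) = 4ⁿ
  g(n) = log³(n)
False

f(n) = 4ⁿ is O(4ⁿ), and g(n) = log³(n) is O(log³ n).
Since O(4ⁿ) grows faster than O(log³ n), f(n) = O(g(n)) is false.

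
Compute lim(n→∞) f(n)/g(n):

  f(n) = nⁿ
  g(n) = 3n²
∞

Since nⁿ (O(nⁿ)) grows faster than 3n² (O(n²)),
the ratio f(n)/g(n) → ∞ as n → ∞.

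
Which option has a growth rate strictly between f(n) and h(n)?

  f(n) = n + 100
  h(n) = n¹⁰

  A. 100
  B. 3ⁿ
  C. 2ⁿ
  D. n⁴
D

We need g(n) with n + 100 = o(g(n)) and g(n) = o(n¹⁰), i.e. O(n) ≺ g ≺ O(n¹⁰).
Check each option:
  A. 100 — O(1) does not grow strictly faster than f(n)
  B. 3ⁿ — O(3ⁿ) does not grow strictly slower than h(n)
  C. 2ⁿ — O(2ⁿ) does not grow strictly slower than h(n)
  D. n⁴ — O(n⁴) is strictly between O(n) and O(n¹⁰) ✓

Only option D (n⁴) lies strictly between.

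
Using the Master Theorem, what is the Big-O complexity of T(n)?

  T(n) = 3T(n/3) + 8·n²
Θ(n²)

Master Theorem: a = 3, b = 3, f(n) = 8·n².
Compute the critical exponent d = log₃(3) = 1.
Compare f(n) = Θ(n²) against n^d:
  k = 2 > d = 1, so f(n) = Ω(n^(d+ε)) — Case 3.
  Regularity: a·(n/b)^2/n^2 = a/b^2 = 3/9 < 1 ✓.
  The top-level work dominates: T(n) = Θ(f(n)) = Θ(n²).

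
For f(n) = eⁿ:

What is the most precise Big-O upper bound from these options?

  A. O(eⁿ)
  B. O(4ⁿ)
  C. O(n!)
A

f(n) = eⁿ is O(eⁿ).
All listed options are valid Big-O bounds (upper bounds),
but O(eⁿ) is the tightest (smallest valid bound).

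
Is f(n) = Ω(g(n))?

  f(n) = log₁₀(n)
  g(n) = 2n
False

f(n) = log₁₀(n) is O(log n), and g(n) = 2n is O(n).
Since O(log n) grows slower than O(n), f(n) = Ω(g(n)) is false.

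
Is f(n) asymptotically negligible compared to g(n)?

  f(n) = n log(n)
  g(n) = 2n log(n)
False

f(n) = n log(n) is O(n log n), and g(n) = 2n log(n) is O(n log n).
Since they have the same growth rate, f(n) = o(g(n)) is false.
(f = o(g) requires f to grow strictly slower, not equal.)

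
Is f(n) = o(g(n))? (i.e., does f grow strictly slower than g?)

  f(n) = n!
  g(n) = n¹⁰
False

f(n) = n! is O(n!), and g(n) = n¹⁰ is O(n¹⁰).
Since O(n!) grows faster than or equal to O(n¹⁰), f(n) = o(g(n)) is false.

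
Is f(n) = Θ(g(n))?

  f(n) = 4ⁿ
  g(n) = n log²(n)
False

f(n) = 4ⁿ is O(4ⁿ), and g(n) = n log²(n) is O(n log² n).
Since they have different growth rates, f(n) = Θ(g(n)) is false.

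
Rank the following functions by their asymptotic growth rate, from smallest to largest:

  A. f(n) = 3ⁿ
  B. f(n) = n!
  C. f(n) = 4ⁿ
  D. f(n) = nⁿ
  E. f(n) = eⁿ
E < A < C < B < D

Comparing growth rates:
E = eⁿ is O(eⁿ)
A = 3ⁿ is O(3ⁿ)
C = 4ⁿ is O(4ⁿ)
B = n! is O(n!)
D = nⁿ is O(nⁿ)

Therefore, the order from slowest to fastest is: E < A < C < B < D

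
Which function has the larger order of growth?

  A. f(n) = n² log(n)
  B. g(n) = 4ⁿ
B

f(n) = n² log(n) is O(n² log n), while g(n) = 4ⁿ is O(4ⁿ).
Since O(4ⁿ) grows faster than O(n² log n), g(n) dominates.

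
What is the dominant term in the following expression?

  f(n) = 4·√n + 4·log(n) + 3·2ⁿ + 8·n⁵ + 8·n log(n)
3·2ⁿ

Looking at each term:
  - 4·√n is O(√n)
  - 4·log(n) is O(log n)
  - 3·2ⁿ is O(2ⁿ)
  - 8·n⁵ is O(n⁵)
  - 8·n log(n) is O(n log n)

The term 3·2ⁿ (O(2ⁿ)) grows fastest and dominates all others.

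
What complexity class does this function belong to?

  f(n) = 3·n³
O(n³)

The dominant term in 3·n³ is 3·n³, which is Θ(n³).
Constants are absorbed, so the tightest bound is O(n³).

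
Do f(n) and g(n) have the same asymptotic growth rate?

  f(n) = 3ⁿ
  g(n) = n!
False

f(n) = 3ⁿ is O(3ⁿ), and g(n) = n! is O(n!).
Since they have different growth rates, f(n) = Θ(g(n)) is false.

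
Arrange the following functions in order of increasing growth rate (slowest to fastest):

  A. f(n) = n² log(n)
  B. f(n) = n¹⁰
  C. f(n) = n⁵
A < C < B

Comparing growth rates:
A = n² log(n) is O(n² log n)
C = n⁵ is O(n⁵)
B = n¹⁰ is O(n¹⁰)

Therefore, the order from slowest to fastest is: A < C < B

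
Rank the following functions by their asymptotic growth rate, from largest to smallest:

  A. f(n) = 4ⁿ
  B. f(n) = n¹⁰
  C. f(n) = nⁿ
C > A > B

Comparing growth rates:
C = nⁿ is O(nⁿ)
A = 4ⁿ is O(4ⁿ)
B = n¹⁰ is O(n¹⁰)

Therefore, the order from fastest to slowest is: C > A > B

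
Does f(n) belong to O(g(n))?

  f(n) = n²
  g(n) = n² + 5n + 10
True

f(n) = n² and g(n) = n² + 5n + 10 are both O(n²).
Big-O permits equal growth rates (f ≤ c·g for some c), so f(n) = O(g(n)) is true.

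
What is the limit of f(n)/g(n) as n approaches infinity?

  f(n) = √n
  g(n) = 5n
0

Since √n (O(√n)) grows slower than 5n (O(n)),
the ratio f(n)/g(n) → 0 as n → ∞.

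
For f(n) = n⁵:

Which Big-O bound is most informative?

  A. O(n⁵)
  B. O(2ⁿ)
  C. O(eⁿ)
A

f(n) = n⁵ is O(n⁵).
All listed options are valid Big-O bounds (upper bounds),
but O(n⁵) is the tightest (smallest valid bound).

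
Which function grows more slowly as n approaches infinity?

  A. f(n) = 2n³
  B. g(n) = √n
B

f(n) = 2n³ is O(n³), while g(n) = √n is O(√n).
Since O(√n) grows slower than O(n³), g(n) is dominated.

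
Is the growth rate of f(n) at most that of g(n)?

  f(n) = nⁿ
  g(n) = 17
False

f(n) = nⁿ is O(nⁿ), and g(n) = 17 is O(1).
Since O(nⁿ) grows faster than O(1), f(n) = O(g(n)) is false.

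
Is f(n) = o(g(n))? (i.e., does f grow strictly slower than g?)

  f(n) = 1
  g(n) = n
True

f(n) = 1 is O(1), and g(n) = n is O(n).
Since O(1) grows strictly slower than O(n), f(n) = o(g(n)) is true.
This means lim(n→∞) f(n)/g(n) = 0.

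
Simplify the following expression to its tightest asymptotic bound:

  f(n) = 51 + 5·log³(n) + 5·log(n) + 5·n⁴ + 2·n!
Θ(n!)

Order the terms by growth rate: 51 ≺ 5·log(n) ≺ 5·log³(n) ≺ 5·n⁴ ≺ 2·n!.
The fastest-growing term 2·n! dominates as n → ∞; dropping its constant factor gives Θ(n!).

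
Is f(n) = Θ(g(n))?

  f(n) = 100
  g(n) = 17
True

f(n) = 100 and g(n) = 17 are both O(1).
Since they have the same asymptotic growth rate, f(n) = Θ(g(n)) is true.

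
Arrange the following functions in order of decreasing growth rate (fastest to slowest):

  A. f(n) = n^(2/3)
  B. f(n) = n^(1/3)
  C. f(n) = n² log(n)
C > A > B

Comparing growth rates:
C = n² log(n) is O(n² log n)
A = n^(2/3) is O(n^(2/3))
B = n^(1/3) is O(n^(1/3))

Therefore, the order from fastest to slowest is: C > A > B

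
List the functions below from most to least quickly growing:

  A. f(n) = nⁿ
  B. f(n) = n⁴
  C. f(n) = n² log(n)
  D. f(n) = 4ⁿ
A > D > B > C

Comparing growth rates:
A = nⁿ is O(nⁿ)
D = 4ⁿ is O(4ⁿ)
B = n⁴ is O(n⁴)
C = n² log(n) is O(n² log n)

Therefore, the order from fastest to slowest is: A > D > B > C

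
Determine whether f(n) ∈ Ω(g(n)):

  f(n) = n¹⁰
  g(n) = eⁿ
False

f(n) = n¹⁰ is O(n¹⁰), and g(n) = eⁿ is O(eⁿ).
Since O(n¹⁰) grows slower than O(eⁿ), f(n) = Ω(g(n)) is false.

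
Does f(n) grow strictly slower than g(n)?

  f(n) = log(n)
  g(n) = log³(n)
True

f(n) = log(n) is O(log n), and g(n) = log³(n) is O(log³ n).
Since O(log n) grows strictly slower than O(log³ n), f(n) = o(g(n)) is true.
This means lim(n→∞) f(n)/g(n) = 0.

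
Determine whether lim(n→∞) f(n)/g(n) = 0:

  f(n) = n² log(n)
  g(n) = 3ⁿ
True

f(n) = n² log(n) is O(n² log n), and g(n) = 3ⁿ is O(3ⁿ).
Since O(n² log n) grows strictly slower than O(3ⁿ), f(n) = o(g(n)) is true.
This means lim(n→∞) f(n)/g(n) = 0.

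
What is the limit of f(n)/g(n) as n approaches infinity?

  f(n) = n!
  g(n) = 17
∞

Since n! (O(n!)) grows faster than 17 (O(1)),
the ratio f(n)/g(n) → ∞ as n → ∞.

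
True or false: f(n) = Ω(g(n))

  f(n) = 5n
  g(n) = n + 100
True

f(n) = 5n and g(n) = n + 100 are both O(n).
Big-Ω permits equal growth rates (f ≥ c·g for some c > 0), so f(n) = Ω(g(n)) is true.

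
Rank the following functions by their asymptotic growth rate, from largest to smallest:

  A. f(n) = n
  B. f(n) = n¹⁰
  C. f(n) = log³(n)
B > A > C

Comparing growth rates:
B = n¹⁰ is O(n¹⁰)
A = n is O(n)
C = log³(n) is O(log³ n)

Therefore, the order from fastest to slowest is: B > A > C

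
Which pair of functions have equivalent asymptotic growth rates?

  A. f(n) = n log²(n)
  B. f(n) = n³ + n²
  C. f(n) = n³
B and C

Examining each function:
  A. n log²(n) is O(n log² n)
  B. n³ + n² is O(n³)
  C. n³ is O(n³)

Functions B and C both have the same complexity class.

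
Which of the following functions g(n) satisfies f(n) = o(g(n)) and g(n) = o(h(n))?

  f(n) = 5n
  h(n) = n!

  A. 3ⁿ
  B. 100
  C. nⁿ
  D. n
A

We need g(n) with 5n = o(g(n)) and g(n) = o(n!), i.e. O(n) ≺ g ≺ O(n!).
Check each option:
  A. 3ⁿ — O(3ⁿ) is strictly between O(n) and O(n!) ✓
  B. 100 — O(1) does not grow strictly faster than f(n)
  C. nⁿ — O(nⁿ) does not grow strictly slower than h(n)
  D. n — O(n) does not grow strictly faster than f(n)

Only option A (3ⁿ) lies strictly between.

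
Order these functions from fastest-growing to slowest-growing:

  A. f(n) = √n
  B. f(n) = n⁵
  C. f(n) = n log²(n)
B > C > A

Comparing growth rates:
B = n⁵ is O(n⁵)
C = n log²(n) is O(n log² n)
A = √n is O(√n)

Therefore, the order from fastest to slowest is: B > C > A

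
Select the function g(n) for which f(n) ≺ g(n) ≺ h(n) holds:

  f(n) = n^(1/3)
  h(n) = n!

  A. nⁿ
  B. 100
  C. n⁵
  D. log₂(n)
C

We need g(n) with n^(1/3) = o(g(n)) and g(n) = o(n!), i.e. O(n^(1/3)) ≺ g ≺ O(n!).
Check each option:
  A. nⁿ — O(nⁿ) does not grow strictly slower than h(n)
  B. 100 — O(1) does not grow strictly faster than f(n)
  C. n⁵ — O(n⁵) is strictly between O(n^(1/3)) and O(n!) ✓
  D. log₂(n) — O(log n) does not grow strictly faster than f(n)

Only option C (n⁵) lies strictly between.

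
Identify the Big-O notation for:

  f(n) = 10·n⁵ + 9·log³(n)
O(n⁵)

The dominant term in 10·n⁵ + 9·log³(n) is 10·n⁵, which is Θ(n⁵).
Lower-order terms (9·log³(n)) are asymptotically negligible.
Constants are absorbed, so the tightest bound is O(n⁵).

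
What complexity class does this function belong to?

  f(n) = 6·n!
O(n!)

The dominant term in 6·n! is 6·n!, which is Θ(n!).
Constants are absorbed, so the tightest bound is O(n!).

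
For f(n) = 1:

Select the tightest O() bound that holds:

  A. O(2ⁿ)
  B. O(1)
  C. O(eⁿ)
B

f(n) = 1 is O(1).
All listed options are valid Big-O bounds (upper bounds),
but O(1) is the tightest (smallest valid bound).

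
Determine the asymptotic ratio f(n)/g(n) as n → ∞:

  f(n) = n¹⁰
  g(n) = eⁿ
0

Since n¹⁰ (O(n¹⁰)) grows slower than eⁿ (O(eⁿ)),
the ratio f(n)/g(n) → 0 as n → ∞.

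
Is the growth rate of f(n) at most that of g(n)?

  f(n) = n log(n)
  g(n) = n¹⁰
True

f(n) = n log(n) is O(n log n), and g(n) = n¹⁰ is O(n¹⁰).
Since O(n log n) ⊆ O(n¹⁰) (f grows no faster than g), f(n) = O(g(n)) is true.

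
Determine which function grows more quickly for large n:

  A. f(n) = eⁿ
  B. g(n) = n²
A

f(n) = eⁿ is O(eⁿ), while g(n) = n² is O(n²).
Since O(eⁿ) grows faster than O(n²), f(n) dominates.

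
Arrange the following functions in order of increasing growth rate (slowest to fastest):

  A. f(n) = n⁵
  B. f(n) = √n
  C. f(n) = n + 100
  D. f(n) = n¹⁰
B < C < A < D

Comparing growth rates:
B = √n is O(√n)
C = n + 100 is O(n)
A = n⁵ is O(n⁵)
D = n¹⁰ is O(n¹⁰)

Therefore, the order from slowest to fastest is: B < C < A < D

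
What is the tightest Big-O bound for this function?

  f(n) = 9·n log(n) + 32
O(n log n)

The dominant term in 9·n log(n) + 32 is 9·n log(n), which is Θ(n log n).
Lower-order terms (32) are asymptotically negligible.
Constants are absorbed, so the tightest bound is O(n log n).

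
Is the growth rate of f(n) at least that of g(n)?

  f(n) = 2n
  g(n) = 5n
True

f(n) = 2n and g(n) = 5n are both O(n).
Big-Ω permits equal growth rates (f ≥ c·g for some c > 0), so f(n) = Ω(g(n)) is true.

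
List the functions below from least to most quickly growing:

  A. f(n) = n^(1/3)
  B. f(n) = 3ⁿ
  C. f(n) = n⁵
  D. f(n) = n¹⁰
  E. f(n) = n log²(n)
A < E < C < D < B

Comparing growth rates:
A = n^(1/3) is O(n^(1/3))
E = n log²(n) is O(n log² n)
C = n⁵ is O(n⁵)
D = n¹⁰ is O(n¹⁰)
B = 3ⁿ is O(3ⁿ)

Therefore, the order from slowest to fastest is: A < E < C < D < B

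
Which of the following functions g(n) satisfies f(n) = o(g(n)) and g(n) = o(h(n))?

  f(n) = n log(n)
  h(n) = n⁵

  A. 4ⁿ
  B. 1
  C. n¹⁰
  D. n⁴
D

We need g(n) with n log(n) = o(g(n)) and g(n) = o(n⁵), i.e. O(n log n) ≺ g ≺ O(n⁵).
Check each option:
  A. 4ⁿ — O(4ⁿ) does not grow strictly slower than h(n)
  B. 1 — O(1) does not grow strictly faster than f(n)
  C. n¹⁰ — O(n¹⁰) does not grow strictly slower than h(n)
  D. n⁴ — O(n⁴) is strictly between O(n log n) and O(n⁵) ✓

Only option D (n⁴) lies strictly between.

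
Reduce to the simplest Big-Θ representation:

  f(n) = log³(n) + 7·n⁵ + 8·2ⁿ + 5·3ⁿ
Θ(3ⁿ)

Order the terms by growth rate: log³(n) ≺ 7·n⁵ ≺ 8·2ⁿ ≺ 5·3ⁿ.
The fastest-growing term 5·3ⁿ dominates as n → ∞; dropping its constant factor gives Θ(3ⁿ).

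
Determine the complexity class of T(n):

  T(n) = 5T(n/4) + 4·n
Θ(n^log₄(5))

Master Theorem: a = 5, b = 4, f(n) = 4·n.
Compute the critical exponent d = log₄(5) = 1.161.
Compare f(n) = Θ(n) against n^d:
  k = 1 < d = 1.161, so f(n) = O(n^(d-ε)) — Case 1.
  The recursion cost dominates: T(n) = Θ(n^d) = Θ(n^log₄(5)).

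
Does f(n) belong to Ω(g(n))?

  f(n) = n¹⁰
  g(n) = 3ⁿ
False

f(n) = n¹⁰ is O(n¹⁰), and g(n) = 3ⁿ is O(3ⁿ).
Since O(n¹⁰) grows slower than O(3ⁿ), f(n) = Ω(g(n)) is false.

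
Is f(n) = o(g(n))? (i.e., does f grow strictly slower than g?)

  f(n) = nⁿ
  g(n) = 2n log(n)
False

f(n) = nⁿ is O(nⁿ), and g(n) = 2n log(n) is O(n log n).
Since O(nⁿ) grows faster than or equal to O(n log n), f(n) = o(g(n)) is false.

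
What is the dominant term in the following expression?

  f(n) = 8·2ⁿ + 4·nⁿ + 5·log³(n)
4·nⁿ

Looking at each term:
  - 8·2ⁿ is O(2ⁿ)
  - 4·nⁿ is O(nⁿ)
  - 5·log³(n) is O(log³ n)

The term 4·nⁿ (O(nⁿ)) grows fastest and dominates all others.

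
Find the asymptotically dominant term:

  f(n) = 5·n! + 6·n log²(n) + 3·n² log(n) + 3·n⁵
5·n!

Looking at each term:
  - 5·n! is O(n!)
  - 6·n log²(n) is O(n log² n)
  - 3·n² log(n) is O(n² log n)
  - 3·n⁵ is O(n⁵)

The term 5·n! (O(n!)) grows fastest and dominates all others.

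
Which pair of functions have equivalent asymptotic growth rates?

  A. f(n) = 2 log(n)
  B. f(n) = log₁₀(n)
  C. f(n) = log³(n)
A and B

Examining each function:
  A. 2 log(n) is O(log n)
  B. log₁₀(n) is O(log n)
  C. log³(n) is O(log³ n)

Functions A and B both have the same complexity class.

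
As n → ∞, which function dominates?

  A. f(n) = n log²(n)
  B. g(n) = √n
A

f(n) = n log²(n) is O(n log² n), while g(n) = √n is O(√n).
Since O(n log² n) grows faster than O(√n), f(n) dominates.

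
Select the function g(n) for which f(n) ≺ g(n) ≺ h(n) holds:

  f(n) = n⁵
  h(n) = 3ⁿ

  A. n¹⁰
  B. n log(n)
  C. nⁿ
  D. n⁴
A

We need g(n) with n⁵ = o(g(n)) and g(n) = o(3ⁿ), i.e. O(n⁵) ≺ g ≺ O(3ⁿ).
Check each option:
  A. n¹⁰ — O(n¹⁰) is strictly between O(n⁵) and O(3ⁿ) ✓
  B. n log(n) — O(n log n) does not grow strictly faster than f(n)
  C. nⁿ — O(nⁿ) does not grow strictly slower than h(n)
  D. n⁴ — O(n⁴) does not grow strictly faster than f(n)

Only option A (n¹⁰) lies strictly between.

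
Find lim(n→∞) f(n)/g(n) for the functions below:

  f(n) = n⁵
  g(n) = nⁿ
0

Since n⁵ (O(n⁵)) grows slower than nⁿ (O(nⁿ)),
the ratio f(n)/g(n) → 0 as n → ∞.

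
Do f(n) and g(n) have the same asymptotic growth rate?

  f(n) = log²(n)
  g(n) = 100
False

f(n) = log²(n) is O(log² n), and g(n) = 100 is O(1).
Since they have different growth rates, f(n) = Θ(g(n)) is false.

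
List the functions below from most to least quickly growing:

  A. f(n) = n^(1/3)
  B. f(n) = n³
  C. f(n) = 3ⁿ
C > B > A

Comparing growth rates:
C = 3ⁿ is O(3ⁿ)
B = n³ is O(n³)
A = n^(1/3) is O(n^(1/3))

Therefore, the order from fastest to slowest is: C > B > A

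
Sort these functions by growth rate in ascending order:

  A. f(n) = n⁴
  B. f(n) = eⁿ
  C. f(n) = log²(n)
C < A < B

Comparing growth rates:
C = log²(n) is O(log² n)
A = n⁴ is O(n⁴)
B = eⁿ is O(eⁿ)

Therefore, the order from slowest to fastest is: C < A < B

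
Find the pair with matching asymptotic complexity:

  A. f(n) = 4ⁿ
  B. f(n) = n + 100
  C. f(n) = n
B and C

Examining each function:
  A. 4ⁿ is O(4ⁿ)
  B. n + 100 is O(n)
  C. n is O(n)

Functions B and C both have the same complexity class.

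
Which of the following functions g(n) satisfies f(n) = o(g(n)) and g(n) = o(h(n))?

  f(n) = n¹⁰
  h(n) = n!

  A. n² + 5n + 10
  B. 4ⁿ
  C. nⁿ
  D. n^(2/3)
B

We need g(n) with n¹⁰ = o(g(n)) and g(n) = o(n!), i.e. O(n¹⁰) ≺ g ≺ O(n!).
Check each option:
  A. n² + 5n + 10 — O(n²) does not grow strictly faster than f(n)
  B. 4ⁿ — O(4ⁿ) is strictly between O(n¹⁰) and O(n!) ✓
  C. nⁿ — O(nⁿ) does not grow strictly slower than h(n)
  D. n^(2/3) — O(n^(2/3)) does not grow strictly faster than f(n)

Only option B (4ⁿ) lies strictly between.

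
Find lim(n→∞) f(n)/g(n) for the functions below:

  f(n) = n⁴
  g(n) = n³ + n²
∞

Since n⁴ (O(n⁴)) grows faster than n³ + n² (O(n³)),
the ratio f(n)/g(n) → ∞ as n → ∞.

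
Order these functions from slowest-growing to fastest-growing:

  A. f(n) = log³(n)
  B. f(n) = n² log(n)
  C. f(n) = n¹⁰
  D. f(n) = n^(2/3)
A < D < B < C

Comparing growth rates:
A = log³(n) is O(log³ n)
D = n^(2/3) is O(n^(2/3))
B = n² log(n) is O(n² log n)
C = n¹⁰ is O(n¹⁰)

Therefore, the order from slowest to fastest is: A < D < B < C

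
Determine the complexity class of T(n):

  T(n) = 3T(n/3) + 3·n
Θ(n log n)

Master Theorem: a = 3, b = 3, f(n) = 3·n.
Compute the critical exponent d = log₃(3) = 1.
Compare f(n) = Θ(n) against n^d:
  k = 1 = d, so f(n) = Θ(n^d) — Case 2.
  Work is balanced across levels: T(n) = Θ(n^d log n) = Θ(n log n).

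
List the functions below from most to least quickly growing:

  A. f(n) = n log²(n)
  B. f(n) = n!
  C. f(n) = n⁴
B > C > A

Comparing growth rates:
B = n! is O(n!)
C = n⁴ is O(n⁴)
A = n log²(n) is O(n log² n)

Therefore, the order from fastest to slowest is: B > C > A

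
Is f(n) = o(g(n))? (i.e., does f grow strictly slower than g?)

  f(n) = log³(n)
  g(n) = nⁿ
True

f(n) = log³(n) is O(log³ n), and g(n) = nⁿ is O(nⁿ).
Since O(log³ n) grows strictly slower than O(nⁿ), f(n) = o(g(n)) is true.
This means lim(n→∞) f(n)/g(n) = 0.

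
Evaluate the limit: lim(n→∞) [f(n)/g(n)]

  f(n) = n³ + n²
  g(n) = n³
1

Since n³ + n² and n³ have the same growth rate (O(n³)),
the ratio converges to a constant: 1.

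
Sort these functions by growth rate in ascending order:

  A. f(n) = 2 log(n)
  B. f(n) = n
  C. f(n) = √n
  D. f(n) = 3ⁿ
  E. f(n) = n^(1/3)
A < E < C < B < D

Comparing growth rates:
A = 2 log(n) is O(log n)
E = n^(1/3) is O(n^(1/3))
C = √n is O(√n)
B = n is O(n)
D = 3ⁿ is O(3ⁿ)

Therefore, the order from slowest to fastest is: A < E < C < B < D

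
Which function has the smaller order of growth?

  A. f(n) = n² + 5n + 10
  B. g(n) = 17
B

f(n) = n² + 5n + 10 is O(n²), while g(n) = 17 is O(1).
Since O(1) grows slower than O(n²), g(n) is dominated.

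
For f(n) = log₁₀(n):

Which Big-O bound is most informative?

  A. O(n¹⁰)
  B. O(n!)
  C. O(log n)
C

f(n) = log₁₀(n) is O(log n).
All listed options are valid Big-O bounds (upper bounds),
but O(log n) is the tightest (smallest valid bound).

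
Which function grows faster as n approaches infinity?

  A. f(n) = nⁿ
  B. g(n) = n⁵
A

f(n) = nⁿ is O(nⁿ), while g(n) = n⁵ is O(n⁵).
Since O(nⁿ) grows faster than O(n⁵), f(n) dominates.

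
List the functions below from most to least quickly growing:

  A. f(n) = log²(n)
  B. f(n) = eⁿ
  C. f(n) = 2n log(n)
B > C > A

Comparing growth rates:
B = eⁿ is O(eⁿ)
C = 2n log(n) is O(n log n)
A = log²(n) is O(log² n)

Therefore, the order from fastest to slowest is: B > C > A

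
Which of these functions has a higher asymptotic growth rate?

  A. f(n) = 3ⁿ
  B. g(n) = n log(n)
A

f(n) = 3ⁿ is O(3ⁿ), while g(n) = n log(n) is O(n log n).
Since O(3ⁿ) grows faster than O(n log n), f(n) dominates.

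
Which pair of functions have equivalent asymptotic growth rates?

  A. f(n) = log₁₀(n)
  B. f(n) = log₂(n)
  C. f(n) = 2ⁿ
A and B

Examining each function:
  A. log₁₀(n) is O(log n)
  B. log₂(n) is O(log n)
  C. 2ⁿ is O(2ⁿ)

Functions A and B both have the same complexity class.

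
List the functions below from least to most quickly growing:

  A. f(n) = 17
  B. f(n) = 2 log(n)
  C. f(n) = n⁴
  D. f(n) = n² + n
A < B < D < C

Comparing growth rates:
A = 17 is O(1)
B = 2 log(n) is O(log n)
D = n² + n is O(n²)
C = n⁴ is O(n⁴)

Therefore, the order from slowest to fastest is: A < B < D < C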